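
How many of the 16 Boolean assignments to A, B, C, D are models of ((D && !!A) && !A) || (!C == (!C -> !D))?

4

Initial set: {T (((D && !!A) && !A) || (!C == (!C -> !D)))}.
T (((D && !!A) && !A) || (!C == (!C -> !D))): β-rule — branch into T ((D && !!A) && !A)  //  T (!C == (!C -> !D)).
  branch 1 (add T ((D && !!A) && !A)):
    T ((D && !!A) && !A): α-rule — add T (D && !!A), T !A.
    T (D && !!A): α-rule — add T D, T !!A.
    T !!A: drop double negation, giving T A.
    × closes — contains both A and !A.
  branch 2 (add T (!C == (!C -> !D))):
    T (!C == (!C -> !D)): β-rule — branch into T !C, T (!C -> !D)  //  F !C, F (!C -> !D).
      branch 2.1 (add T !C, T (!C -> !D)):
        T (!C -> !D): β-rule — branch into F !C  //  T !D.
          branch 2.1.1 (add F !C):
            × closes — contains both C and !C.
          branch 2.1.2 (add T !D):
            ○ open, literals {C=F, D=F}.
      branch 2.2 (add F !C, F (!C -> !D)):
        F (!C -> !D): α-rule — add T !C, F !D.
        × closes — contains both C and !C.
3 branches closed, 1 open.
Each open branch fixes some atoms; the unmentioned ones are free. Counting distinct full assignments: branch {C=F, D=F} (A, B) contributes 4 new. Total: 4.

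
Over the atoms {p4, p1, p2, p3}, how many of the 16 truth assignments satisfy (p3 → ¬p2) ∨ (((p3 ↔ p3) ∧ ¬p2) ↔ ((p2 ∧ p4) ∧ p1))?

Initial set: {T ((p3 → ¬p2) ∨ (((p3 ↔ p3) ∧ ¬p2) ↔ ((p2 ∧ p4) ∧ p1)))}.
T ((p3 → ¬p2) ∨ (((p3 ↔ p3) ∧ ¬p2) ↔ ((p2 ∧ p4) ∧ p1))): β-rule — branch into T (p3 → ¬p2)  //  T (((p3 ↔ p3) ∧ ¬p2) ↔ ((p2 ∧ p4) ∧ p1)).
  branch 1 (add T (p3 → ¬p2)):
    T (p3 → ¬p2): β-rule — branch into F p3  //  T ¬p2.
      branch 1.1 (add F p3):
        ○ open, literals {p3=0}.
      branch 1.2 (add T ¬p2):
        ○ open, literals {p2=0}.
  branch 2 (add T (((p3 ↔ p3) ∧ ¬p2) ↔ ((p2 ∧ p4) ∧ p1))):
    T (((p3 ↔ p3) ∧ ¬p2) ↔ ((p2 ∧ p4) ∧ p1)): β-rule — branch into T ((p3 ↔ p3) ∧ ¬p2), T ((p2 ∧ p4) ∧ p1)  //  F ((p3 ↔ p3) ∧ ¬p2), F ((p2 ∧ p4) ∧ p1).
      branch 2.1 (add T ((p3 ↔ p3) ∧ ¬p2), T ((p2 ∧ p4) ∧ p1)):
        T ((p3 ↔ p3) ∧ ¬p2): α-rule — add T (p3 ↔ p3), T ¬p2.
        T ((p2 ∧ p4) ∧ p1): α-rule — add T (p2 ∧ p4), T p1.
        T (p2 ∧ p4): α-rule — add T p2, T p4.
        × closes — contains both p2 and ¬p2.
      branch 2.2 (add F ((p3 ↔ p3) ∧ ¬p2), F ((p2 ∧ p4) ∧ p1)):
        F ((p3 ↔ p3) ∧ ¬p2): β-rule — branch into F (p3 ↔ p3)  //  F ¬p2.
          branch 2.2.1 (add F (p3 ↔ p3)):
            F ((p2 ∧ p4) ∧ p1): β-rule — branch into F (p2 ∧ p4)  //  F p1.
              branch 2.2.1.1 (add F (p2 ∧ p4)):
                F (p3 ↔ p3): β-rule — branch into T p3, F p3  //  F p3, T p3.
                  branch 2.2.1.1.1 (add T p3, F p3):
                    × closes — contains both p3 and ¬p3.
                  branch 2.2.1.1.2 (add F p3, T p3):
                    × closes — contains both p3 and ¬p3.
              branch 2.2.1.2 (add F p1):
                F (p3 ↔ p3): β-rule — branch into T p3, F p3  //  F p3, T p3.
                  branch 2.2.1.2.1 (add T p3, F p3):
                    × closes — contains both p3 and ¬p3.
                  branch 2.2.1.2.2 (add F p3, T p3):
                    × closes — contains both p3 and ¬p3.
          branch 2.2.2 (add F ¬p2):
            F ((p2 ∧ p4) ∧ p1): β-rule — branch into F (p2 ∧ p4)  //  F p1.
              branch 2.2.2.1 (add F (p2 ∧ p4)):
                F (p2 ∧ p4): β-rule — branch into F p2  //  F p4.
                  branch 2.2.2.1.1 (add F p2):
                    × closes — contains both p2 and ¬p2.
                  branch 2.2.2.1.2 (add F p4):
                    ○ open, literals {p2=1, p4=0}.
              branch 2.2.2.2 (add F p1):
                ○ open, literals {p1=0, p2=1}.
6 branches closed, 4 open.
Each open branch fixes some atoms; the unmentioned ones are free. Counting distinct full assignments: branch {p3=0} (p4, p1, p2) contributes 8 new; branch {p2=0} (p4, p1, p3) contributes 4 new; branch {p2=1, p4=0} (p1, p3) contributes 2 new; branch {p1=0, p2=1} (p4, p3) contributes 1 new. Total: 15.

15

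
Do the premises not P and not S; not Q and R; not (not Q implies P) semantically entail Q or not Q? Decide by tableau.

Initial set: {T (not P and not S); T (not Q and R); T not (not Q implies P); F (Q or not Q)}.
T (not P and not S): α-rule — add T not P, T not S.
T (not Q and R): α-rule — add T not Q, T R.
T not (not Q implies P): α-rule — add T not Q, F P.
F (Q or not Q): α-rule — add F Q, F not Q.
× closes — contains both Q and not Q.
All 1 branch closes.
Every branch closed, so the premises entail the conclusion.

Yes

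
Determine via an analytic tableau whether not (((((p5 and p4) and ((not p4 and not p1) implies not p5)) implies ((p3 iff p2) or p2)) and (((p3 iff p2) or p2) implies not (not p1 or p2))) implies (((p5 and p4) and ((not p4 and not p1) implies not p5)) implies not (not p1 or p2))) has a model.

Initial set: {not (((((p5 and p4) and ((not p4 and not p1) implies not p5)) implies ((p3 iff p2) or p2)) and (((p3 iff p2) or p2) implies not (not p1 or p2))) implies (((p5 and p4) and ((not p4 and not p1) implies not p5)) implies not (not p1 or p2)))}.
not (((((p5 and p4) and ((not p4 and not p1) implies not p5)) implies ((p3 iff p2) or p2)) and (((p3 iff p2) or p2) implies not (not p1 or p2))) implies (((p5 and p4) and ((not p4 and not p1) implies not p5)) implies not (not p1 or p2))): α-rule — add ((((p5 and p4) and ((not p4 and not p1) implies not p5)) implies ((p3 iff p2) or p2)) and (((p3 iff p2) or p2) implies not (not p1 or p2))), not (((p5 and p4) and ((not p4 and not p1) implies not p5)) implies not (not p1 or p2)).
((((p5 and p4) and ((not p4 and not p1) implies not p5)) implies ((p3 iff p2) or p2)) and (((p3 iff p2) or p2) implies not (not p1 or p2))): α-rule — add (((p5 and p4) and ((not p4 and not p1) implies not p5)) implies ((p3 iff p2) or p2)), (((p3 iff p2) or p2) implies not (not p1 or p2)).
not (((p5 and p4) and ((not p4 and not p1) implies not p5)) implies not (not p1 or p2)): α-rule — add ((p5 and p4) and ((not p4 and not p1) implies not p5)), not not (not p1 or p2).
((p5 and p4) and ((not p4 and not p1) implies not p5)): α-rule — add (p5 and p4), ((not p4 and not p1) implies not p5).
(p5 and p4): α-rule — add p5, p4.
(((p5 and p4) and ((not p4 and not p1) implies not p5)) implies ((p3 iff p2) or p2)): β-rule — branch into not ((p5 and p4) and ((not p4 and not p1) implies not p5))  //  ((p3 iff p2) or p2).
  branch 1 (add not ((p5 and p4) and ((not p4 and not p1) implies not p5))):
    (((p3 iff p2) or p2) implies not (not p1 or p2)): β-rule — branch into not ((p3 iff p2) or p2)  //  not (not p1 or p2).
      branch 1.1 (add not ((p3 iff p2) or p2)):
        not ((p3 iff p2) or p2): α-rule — add not (p3 iff p2), not p2.
        not not (not p1 or p2): β-rule — branch into not p1  //  p2.
          branch 1.1.1 (add not p1):
            ((not p4 and not p1) implies not p5): β-rule — branch into not (not p4 and not p1)  //  not p5.
              branch 1.1.1.1 (add not (not p4 and not p1)):
                not ((p5 and p4) and ((not p4 and not p1) implies not p5)): β-rule — branch into not (p5 and p4)  //  not ((not p4 and not p1) implies not p5).
                  branch 1.1.1.1.1 (add not (p5 and p4)):
                    not (p3 iff p2): β-rule — branch into p3, not p2  //  not p3, p2.
                      branch 1.1.1.1.1.1 (add p3, not p2):
                        not (not p4 and not p1): β-rule — branch into not not p4  //  not not p1.
                          branch 1.1.1.1.1.1.1 (add not not p4):
                            not (p5 and p4): β-rule — branch into not p5  //  not p4.
                              branch 1.1.1.1.1.1.1.1 (add not p5):
                                × closes — contains both p5 and not p5.
                              branch 1.1.1.1.1.1.1.2 (add not p4):
                                × closes — contains both p4 and not p4.
                          branch 1.1.1.1.1.1.2 (add not not p1):
                            × closes — contains both p1 and not p1.
                      branch 1.1.1.1.1.2 (add not p3, p2):
                        × closes — contains both p2 and not p2.
                  branch 1.1.1.1.2 (add not ((not p4 and not p1) implies not p5)):
                    not ((not p4 and not p1) implies not p5): α-rule — add (not p4 and not p1), not not p5.
                    (not p4 and not p1): α-rule — add not p4, not p1.
                    × closes — contains both p4 and not p4.
              branch 1.1.1.2 (add not p5):
                × closes — contains both p5 and not p5.
          branch 1.1.2 (add p2):
            × closes — contains both p2 and not p2.
      branch 1.2 (add not (not p1 or p2)):
        not (not p1 or p2): α-rule — add not not p1, not p2.
        not not (not p1 or p2): β-rule — branch into not p1  //  p2.
          branch 1.2.1 (add not p1):
            × closes — contains both p1 and not p1.
          branch 1.2.2 (add p2):
            × closes — contains both p2 and not p2.
  branch 2 (add ((p3 iff p2) or p2)):
    (((p3 iff p2) or p2) implies not (not p1 or p2)): β-rule — branch into not ((p3 iff p2) or p2)  //  not (not p1 or p2).
      branch 2.1 (add not ((p3 iff p2) or p2)):
        not ((p3 iff p2) or p2): α-rule — add not (p3 iff p2), not p2.
        not not (not p1 or p2): β-rule — branch into not p1  //  p2.
          branch 2.1.1 (add not p1):
            ((not p4 and not p1) implies not p5): β-rule — branch into not (not p4 and not p1)  //  not p5.
              branch 2.1.1.1 (add not (not p4 and not p1)):
                ((p3 iff p2) or p2): β-rule — branch into (p3 iff p2)  //  p2.
                  branch 2.1.1.1.1 (add (p3 iff p2)):
                    not (p3 iff p2): β-rule — branch into p3, not p2  //  not p3, p2.
                      branch 2.1.1.1.1.1 (add p3, not p2):
                        not (not p4 and not p1): β-rule — branch into not not p4  //  not not p1.
                          branch 2.1.1.1.1.1.1 (add not not p4):
                            (p3 iff p2): β-rule — branch into p3, p2  //  not p3, not p2.
                              branch 2.1.1.1.1.1.1.1 (add p3, p2):
                                × closes — contains both p2 and not p2.
                              branch 2.1.1.1.1.1.1.2 (add not p3, not p2):
                                × closes — contains both p3 and not p3.
                          branch 2.1.1.1.1.1.2 (add not not p1):
                            × closes — contains both p1 and not p1.
                      branch 2.1.1.1.1.2 (add not p3, p2):
                        × closes — contains both p2 and not p2.
                  branch 2.1.1.1.2 (add p2):
                    × closes — contains both p2 and not p2.
              branch 2.1.1.2 (add not p5):
                × closes — contains both p5 and not p5.
          branch 2.1.2 (add p2):
            × closes — contains both p2 and not p2.
      branch 2.2 (add not (not p1 or p2)):
        not (not p1 or p2): α-rule — add not not p1, not p2.
        not not (not p1 or p2): β-rule — branch into not p1  //  p2.
          branch 2.2.1 (add not p1):
            × closes — contains both p1 and not p1.
          branch 2.2.2 (add p2):
            × closes — contains both p2 and not p2.
All 18 branches close.
Every branch closed; the formula is unsatisfiable.

Unsatisfiable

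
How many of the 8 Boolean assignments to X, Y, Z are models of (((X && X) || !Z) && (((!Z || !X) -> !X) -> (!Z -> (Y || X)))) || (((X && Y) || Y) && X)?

5

Initial set: {T ((((X && X) || !Z) && (((!Z || !X) -> !X) -> (!Z -> (Y || X)))) || (((X && Y) || Y) && X))}.
T ((((X && X) || !Z) && (((!Z || !X) -> !X) -> (!Z -> (Y || X)))) || (((X && Y) || Y) && X)): β-rule — branch into T (((X && X) || !Z) && (((!Z || !X) -> !X) -> (!Z -> (Y || X))))  //  T (((X && Y) || Y) && X).
  branch 1 (add T (((X && X) || !Z) && (((!Z || !X) -> !X) -> (!Z -> (Y || X))))):
    T (((X && X) || !Z) && (((!Z || !X) -> !X) -> (!Z -> (Y || X)))): α-rule — add T ((X && X) || !Z), T (((!Z || !X) -> !X) -> (!Z -> (Y || X))).
    T ((X && X) || !Z): β-rule — branch into T (X && X)  //  T !Z.
      branch 1.1 (add T (X && X)):
        T (X && X): α-rule — add T X, T X.
        T (((!Z || !X) -> !X) -> (!Z -> (Y || X))): β-rule — branch into F ((!Z || !X) -> !X)  //  T (!Z -> (Y || X)).
          branch 1.1.1 (add F ((!Z || !X) -> !X)):
            F ((!Z || !X) -> !X): α-rule — add T (!Z || !X), F !X.
            T (!Z || !X): β-rule — branch into T !Z  //  T !X.
              branch 1.1.1.1 (add T !Z):
                ○ open, literals {X=1, Z=0}.
              branch 1.1.1.2 (add T !X):
                × closes — contains both X and !X.
          branch 1.1.2 (add T (!Z -> (Y || X))):
            T (!Z -> (Y || X)): β-rule — branch into F !Z  //  T (Y || X).
              branch 1.1.2.1 (add F !Z):
                ○ open, literals {X=1, Z=1}.
              branch 1.1.2.2 (add T (Y || X)):
                T (Y || X): β-rule — branch into T Y  //  T X.
                  branch 1.1.2.2.1 (add T Y):
                    ○ open, literals {X=1, Y=1}.
                  branch 1.1.2.2.2 (add T X):
                    ○ open, literals {X=1}.
      branch 1.2 (add T !Z):
        T (((!Z || !X) -> !X) -> (!Z -> (Y || X))): β-rule — branch into F ((!Z || !X) -> !X)  //  T (!Z -> (Y || X)).
          branch 1.2.1 (add F ((!Z || !X) -> !X)):
            F ((!Z || !X) -> !X): α-rule — add T (!Z || !X), F !X.
            T (!Z || !X): β-rule — branch into T !Z  //  T !X.
              branch 1.2.1.1 (add T !Z):
                ○ open, literals {X=1, Z=0}.
              branch 1.2.1.2 (add T !X):
                × closes — contains both X and !X.
          branch 1.2.2 (add T (!Z -> (Y || X))):
            T (!Z -> (Y || X)): β-rule — branch into F !Z  //  T (Y || X).
              branch 1.2.2.1 (add F !Z):
                × closes — contains both Z and !Z.
              branch 1.2.2.2 (add T (Y || X)):
                T (Y || X): β-rule — branch into T Y  //  T X.
                  branch 1.2.2.2.1 (add T Y):
                    ○ open, literals {Y=1, Z=0}.
                  branch 1.2.2.2.2 (add T X):
                    ○ open, literals {X=1, Z=0}.
  branch 2 (add T (((X && Y) || Y) && X)):
    T (((X && Y) || Y) && X): α-rule — add T ((X && Y) || Y), T X.
    T ((X && Y) || Y): β-rule — branch into T (X && Y)  //  T Y.
      branch 2.1 (add T (X && Y)):
        T (X && Y): α-rule — add T X, T Y.
        ○ open, literals {X=1, Y=1}.
      branch 2.2 (add T Y):
        ○ open, literals {X=1, Y=1}.
3 branches closed, 9 open.
Each open branch fixes some atoms; the unmentioned ones are free. Counting distinct full assignments: branch {X=1, Z=0} (Y) contributes 2 new; branch {X=1, Z=1} (Y) contributes 2 new; branch {X=1, Y=1} (Z) contributes 0 new; branch {X=1} (Y, Z) contributes 0 new; branch {X=1, Z=0} (Y) contributes 0 new; branch {Y=1, Z=0} (X) contributes 1 new; branch {X=1, Z=0} (Y) contributes 0 new; branch {X=1, Y=1} (Z) contributes 0 new; branch {X=1, Y=1} (Z) contributes 0 new. Total: 5.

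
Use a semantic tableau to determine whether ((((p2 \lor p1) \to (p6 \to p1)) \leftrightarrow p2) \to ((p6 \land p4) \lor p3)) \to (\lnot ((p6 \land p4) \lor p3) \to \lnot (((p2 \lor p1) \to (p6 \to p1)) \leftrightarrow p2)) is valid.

Valid

Assume the negation and expand:
Initial set: {\lnot (((((p2 \lor p1) \to (p6 \to p1)) \leftrightarrow p2) \to ((p6 \land p4) \lor p3)) \to (\lnot ((p6 \land p4) \lor p3) \to \lnot (((p2 \lor p1) \to (p6 \to p1)) \leftrightarrow p2)))}.
\lnot (((((p2 \lor p1) \to (p6 \to p1)) \leftrightarrow p2) \to ((p6 \land p4) \lor p3)) \to (\lnot ((p6 \land p4) \lor p3) \to \lnot (((p2 \lor p1) \to (p6 \to p1)) \leftrightarrow p2))): α-rule — add ((((p2 \lor p1) \to (p6 \to p1)) \leftrightarrow p2) \to ((p6 \land p4) \lor p3)), \lnot (\lnot ((p6 \land p4) \lor p3) \to \lnot (((p2 \lor p1) \to (p6 \to p1)) \leftrightarrow p2)).
\lnot (\lnot ((p6 \land p4) \lor p3) \to \lnot (((p2 \lor p1) \to (p6 \to p1)) \leftrightarrow p2)): α-rule — add \lnot ((p6 \land p4) \lor p3), \lnot \lnot (((p2 \lor p1) \to (p6 \to p1)) \leftrightarrow p2).
\lnot ((p6 \land p4) \lor p3): α-rule — add \lnot (p6 \land p4), \lnot p3.
((((p2 \lor p1) \to (p6 \to p1)) \leftrightarrow p2) \to ((p6 \land p4) \lor p3)): β-rule — branch into \lnot (((p2 \lor p1) \to (p6 \to p1)) \leftrightarrow p2)  //  ((p6 \land p4) \lor p3).
  branch 1 (add \lnot (((p2 \lor p1) \to (p6 \to p1)) \leftrightarrow p2)):
    \lnot \lnot (((p2 \lor p1) \to (p6 \to p1)) \leftrightarrow p2): β-rule — branch into ((p2 \lor p1) \to (p6 \to p1)), p2  //  \lnot ((p2 \lor p1) \to (p6 \to p1)), \lnot p2.
      branch 1.1 (add ((p2 \lor p1) \to (p6 \to p1)), p2):
        \lnot (p6 \land p4): β-rule — branch into \lnot p6  //  \lnot p4.
          branch 1.1.1 (add \lnot p6):
            \lnot (((p2 \lor p1) \to (p6 \to p1)) \leftrightarrow p2): β-rule — branch into ((p2 \lor p1) \to (p6 \to p1)), \lnot p2  //  \lnot ((p2 \lor p1) \to (p6 \to p1)), p2.
              branch 1.1.1.1 (add ((p2 \lor p1) \to (p6 \to p1)), \lnot p2):
                × closes — contains both p2 and \lnot p2.
              branch 1.1.1.2 (add \lnot ((p2 \lor p1) \to (p6 \to p1)), p2):
                \lnot ((p2 \lor p1) \to (p6 \to p1)): α-rule — add (p2 \lor p1), \lnot (p6 \to p1).
                \lnot (p6 \to p1): α-rule — add p6, \lnot p1.
                × closes — contains both p6 and \lnot p6.
          branch 1.1.2 (add \lnot p4):
            \lnot (((p2 \lor p1) \to (p6 \to p1)) \leftrightarrow p2): β-rule — branch into ((p2 \lor p1) \to (p6 \to p1)), \lnot p2  //  \lnot ((p2 \lor p1) \to (p6 \to p1)), p2.
              branch 1.1.2.1 (add ((p2 \lor p1) \to (p6 \to p1)), \lnot p2):
                × closes — contains both p2 and \lnot p2.
              branch 1.1.2.2 (add \lnot ((p2 \lor p1) \to (p6 \to p1)), p2):
                \lnot ((p2 \lor p1) \to (p6 \to p1)): α-rule — add (p2 \lor p1), \lnot (p6 \to p1).
                \lnot (p6 \to p1): α-rule — add p6, \lnot p1.
                ((p2 \lor p1) \to (p6 \to p1)): β-rule — branch into \lnot (p2 \lor p1)  //  (p6 \to p1).
                  branch 1.1.2.2.1 (add \lnot (p2 \lor p1)):
                    \lnot (p2 \lor p1): α-rule — add \lnot p2, \lnot p1.
                    × closes — contains both p2 and \lnot p2.
                  branch 1.1.2.2.2 (add (p6 \to p1)):
                    (p2 \lor p1): β-rule — branch into p2  //  p1.
                      branch 1.1.2.2.2.1 (add p2):
                        (p6 \to p1): β-rule — branch into \lnot p6  //  p1.
                          branch 1.1.2.2.2.1.1 (add \lnot p6):
                            × closes — contains both p6 and \lnot p6.
                          branch 1.1.2.2.2.1.2 (add p1):
                            × closes — contains both p1 and \lnot p1.
                      branch 1.1.2.2.2.2 (add p1):
                        × closes — contains both p1 and \lnot p1.
      branch 1.2 (add \lnot ((p2 \lor p1) \to (p6 \to p1)), \lnot p2):
        \lnot ((p2 \lor p1) \to (p6 \to p1)): α-rule — add (p2 \lor p1), \lnot (p6 \to p1).
        \lnot (p6 \to p1): α-rule — add p6, \lnot p1.
        \lnot (p6 \land p4): β-rule — branch into \lnot p6  //  \lnot p4.
          branch 1.2.1 (add \lnot p6):
            × closes — contains both p6 and \lnot p6.
          branch 1.2.2 (add \lnot p4):
            \lnot (((p2 \lor p1) \to (p6 \to p1)) \leftrightarrow p2): β-rule — branch into ((p2 \lor p1) \to (p6 \to p1)), \lnot p2  //  \lnot ((p2 \lor p1) \to (p6 \to p1)), p2.
              branch 1.2.2.1 (add ((p2 \lor p1) \to (p6 \to p1)), \lnot p2):
                (p2 \lor p1): β-rule — branch into p2  //  p1.
                  branch 1.2.2.1.1 (add p2):
                    × closes — contains both p2 and \lnot p2.
                  branch 1.2.2.1.2 (add p1):
                    × closes — contains both p1 and \lnot p1.
              branch 1.2.2.2 (add \lnot ((p2 \lor p1) \to (p6 \to p1)), p2):
                × closes — contains both p2 and \lnot p2.
  branch 2 (add ((p6 \land p4) \lor p3)):
    \lnot \lnot (((p2 \lor p1) \to (p6 \to p1)) \leftrightarrow p2): β-rule — branch into ((p2 \lor p1) \to (p6 \to p1)), p2  //  \lnot ((p2 \lor p1) \to (p6 \to p1)), \lnot p2.
      branch 2.1 (add ((p2 \lor p1) \to (p6 \to p1)), p2):
        \lnot (p6 \land p4): β-rule — branch into \lnot p6  //  \lnot p4.
          branch 2.1.1 (add \lnot p6):
            ((p6 \land p4) \lor p3): β-rule — branch into (p6 \land p4)  //  p3.
              branch 2.1.1.1 (add (p6 \land p4)):
                (p6 \land p4): α-rule — add p6, p4.
                × closes — contains both p6 and \lnot p6.
              branch 2.1.1.2 (add p3):
                × closes — contains both p3 and \lnot p3.
          branch 2.1.2 (add \lnot p4):
            ((p6 \land p4) \lor p3): β-rule — branch into (p6 \land p4)  //  p3.
              branch 2.1.2.1 (add (p6 \land p4)):
                (p6 \land p4): α-rule — add p6, p4.
                × closes — contains both p4 and \lnot p4.
              branch 2.1.2.2 (add p3):
                × closes — contains both p3 and \lnot p3.
      branch 2.2 (add \lnot ((p2 \lor p1) \to (p6 \to p1)), \lnot p2):
        \lnot ((p2 \lor p1) \to (p6 \to p1)): α-rule — add (p2 \lor p1), \lnot (p6 \to p1).
        \lnot (p6 \to p1): α-rule — add p6, \lnot p1.
        \lnot (p6 \land p4): β-rule — branch into \lnot p6  //  \lnot p4.
          branch 2.2.1 (add \lnot p6):
            × closes — contains both p6 and \lnot p6.
          branch 2.2.2 (add \lnot p4):
            ((p6 \land p4) \lor p3): β-rule — branch into (p6 \land p4)  //  p3.
              branch 2.2.2.1 (add (p6 \land p4)):
                (p6 \land p4): α-rule — add p6, p4.
                × closes — contains both p4 and \lnot p4.
              branch 2.2.2.2 (add p3):
                × closes — contains both p3 and \lnot p3.
All 18 branches close.
Every branch closed, so the negation is unsatisfiable and the formula is valid.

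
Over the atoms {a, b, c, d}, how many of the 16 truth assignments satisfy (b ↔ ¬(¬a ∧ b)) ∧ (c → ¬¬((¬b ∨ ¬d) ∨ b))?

4

Initial set: {T ((b ↔ ¬(¬a ∧ b)) ∧ (c → ¬¬((¬b ∨ ¬d) ∨ b)))}.
T ((b ↔ ¬(¬a ∧ b)) ∧ (c → ¬¬((¬b ∨ ¬d) ∨ b))): α-rule — add T (b ↔ ¬(¬a ∧ b)), T (c → ¬¬((¬b ∨ ¬d) ∨ b)).
T (b ↔ ¬(¬a ∧ b)): β-rule — branch into T b, T ¬(¬a ∧ b)  //  F b, F ¬(¬a ∧ b).
  branch 1 (add T b, T ¬(¬a ∧ b)):
    T (c → ¬¬((¬b ∨ ¬d) ∨ b)): β-rule — branch into F c  //  T ¬¬((¬b ∨ ¬d) ∨ b).
      branch 1.1 (add F c):
        T ¬(¬a ∧ b): β-rule — branch into F ¬a  //  F b.
          branch 1.1.1 (add F ¬a):
            ○ open, literals {a=T, b=T, c=F}.
          branch 1.1.2 (add F b):
            × closes — contains both b and ¬b.
      branch 1.2 (add T ¬¬((¬b ∨ ¬d) ∨ b)):
        T ¬¬((¬b ∨ ¬d) ∨ b): drop double negation, giving T ((¬b ∨ ¬d) ∨ b).
        T ¬(¬a ∧ b): β-rule — branch into F ¬a  //  F b.
          branch 1.2.1 (add F ¬a):
            T ((¬b ∨ ¬d) ∨ b): β-rule — branch into T (¬b ∨ ¬d)  //  T b.
              branch 1.2.1.1 (add T (¬b ∨ ¬d)):
                T (¬b ∨ ¬d): β-rule — branch into T ¬b  //  T ¬d.
                  branch 1.2.1.1.1 (add T ¬b):
                    × closes — contains both b and ¬b.
                  branch 1.2.1.1.2 (add T ¬d):
                    ○ open, literals {a=T, b=T, d=F}.
              branch 1.2.1.2 (add T b):
                ○ open, literals {a=T, b=T}.
          branch 1.2.2 (add F b):
            × closes — contains both b and ¬b.
  branch 2 (add F b, F ¬(¬a ∧ b)):
    F ¬(¬a ∧ b): α-rule — add T ¬a, T b.
    × closes — contains both b and ¬b.
4 branches closed, 3 open.
Each open branch fixes some atoms; the unmentioned ones are free. Counting distinct full assignments: branch {a=T, b=T, c=F} (d) contributes 2 new; branch {a=T, b=T, d=F} (c) contributes 1 new; branch {a=T, b=T} (c, d) contributes 1 new. Total: 4.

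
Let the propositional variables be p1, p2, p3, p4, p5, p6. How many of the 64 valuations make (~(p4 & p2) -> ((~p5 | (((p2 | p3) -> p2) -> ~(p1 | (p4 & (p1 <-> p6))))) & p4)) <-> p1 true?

31

Initial set: {T ((~(p4 & p2) -> ((~p5 | (((p2 | p3) -> p2) -> ~(p1 | (p4 & (p1 <-> p6))))) & p4)) <-> p1)}.
T ((~(p4 & p2) -> ((~p5 | (((p2 | p3) -> p2) -> ~(p1 | (p4 & (p1 <-> p6))))) & p4)) <-> p1): β-rule — branch into T (~(p4 & p2) -> ((~p5 | (((p2 | p3) -> p2) -> ~(p1 | (p4 & (p1 <-> p6))))) & p4)), T p1  //  F (~(p4 & p2) -> ((~p5 | (((p2 | p3) -> p2) -> ~(p1 | (p4 & (p1 <-> p6))))) & p4)), F p1.
  branch 1 (add T (~(p4 & p2) -> ((~p5 | (((p2 | p3) -> p2) -> ~(p1 | (p4 & (p1 <-> p6))))) & p4)), T p1):
    T (~(p4 & p2) -> ((~p5 | (((p2 | p3) -> p2) -> ~(p1 | (p4 & (p1 <-> p6))))) & p4)): β-rule — branch into F ~(p4 & p2)  //  T ((~p5 | (((p2 | p3) -> p2) -> ~(p1 | (p4 & (p1 <-> p6))))) & p4).
      branch 1.1 (add F ~(p4 & p2)):
        F ~(p4 & p2): α-rule — add T p4, T p2.
        ○ open, literals {p1=true, p2=true, p4=true}.
      branch 1.2 (add T ((~p5 | (((p2 | p3) -> p2) -> ~(p1 | (p4 & (p1 <-> p6))))) & p4)):
        T ((~p5 | (((p2 | p3) -> p2) -> ~(p1 | (p4 & (p1 <-> p6))))) & p4): α-rule — add T (~p5 | (((p2 | p3) -> p2) -> ~(p1 | (p4 & (p1 <-> p6))))), T p4.
        T (~p5 | (((p2 | p3) -> p2) -> ~(p1 | (p4 & (p1 <-> p6))))): β-rule — branch into T ~p5  //  T (((p2 | p3) -> p2) -> ~(p1 | (p4 & (p1 <-> p6)))).
          branch 1.2.1 (add T ~p5):
            ○ open, literals {p1=true, p4=true, p5=false}.
          branch 1.2.2 (add T (((p2 | p3) -> p2) -> ~(p1 | (p4 & (p1 <-> p6))))):
            T (((p2 | p3) -> p2) -> ~(p1 | (p4 & (p1 <-> p6)))): β-rule — branch into F ((p2 | p3) -> p2)  //  T ~(p1 | (p4 & (p1 <-> p6))).
              branch 1.2.2.1 (add F ((p2 | p3) -> p2)):
                F ((p2 | p3) -> p2): α-rule — add T (p2 | p3), F p2.
                T (p2 | p3): β-rule — branch into T p2  //  T p3.
                  branch 1.2.2.1.1 (add T p2):
                    × closes — contains both p2 and ~p2.
                  branch 1.2.2.1.2 (add T p3):
                    ○ open, literals {p1=true, p2=false, p3=true, p4=true}.
              branch 1.2.2.2 (add T ~(p1 | (p4 & (p1 <-> p6)))):
                T ~(p1 | (p4 & (p1 <-> p6))): α-rule — add F p1, F (p4 & (p1 <-> p6)).
                × closes — contains both p1 and ~p1.
  branch 2 (add F (~(p4 & p2) -> ((~p5 | (((p2 | p3) -> p2) -> ~(p1 | (p4 & (p1 <-> p6))))) & p4)), F p1):
    F (~(p4 & p2) -> ((~p5 | (((p2 | p3) -> p2) -> ~(p1 | (p4 & (p1 <-> p6))))) & p4)): α-rule — add T ~(p4 & p2), F ((~p5 | (((p2 | p3) -> p2) -> ~(p1 | (p4 & (p1 <-> p6))))) & p4).
    T ~(p4 & p2): β-rule — branch into F p4  //  F p2.
      branch 2.1 (add F p4):
        F ((~p5 | (((p2 | p3) -> p2) -> ~(p1 | (p4 & (p1 <-> p6))))) & p4): β-rule — branch into F (~p5 | (((p2 | p3) -> p2) -> ~(p1 | (p4 & (p1 <-> p6)))))  //  F p4.
          branch 2.1.1 (add F (~p5 | (((p2 | p3) -> p2) -> ~(p1 | (p4 & (p1 <-> p6)))))):
            F (~p5 | (((p2 | p3) -> p2) -> ~(p1 | (p4 & (p1 <-> p6))))): α-rule — add F ~p5, F (((p2 | p3) -> p2) -> ~(p1 | (p4 & (p1 <-> p6)))).
            F (((p2 | p3) -> p2) -> ~(p1 | (p4 & (p1 <-> p6)))): α-rule — add T ((p2 | p3) -> p2), F ~(p1 | (p4 & (p1 <-> p6))).
            T ((p2 | p3) -> p2): β-rule — branch into F (p2 | p3)  //  T p2.
              branch 2.1.1.1 (add F (p2 | p3)):
                F (p2 | p3): α-rule — add F p2, F p3.
                F ~(p1 | (p4 & (p1 <-> p6))): β-rule — branch into T p1  //  T (p4 & (p1 <-> p6)).
                  branch 2.1.1.1.1 (add T p1):
                    × closes — contains both p1 and ~p1.
                  branch 2.1.1.1.2 (add T (p4 & (p1 <-> p6))):
                    T (p4 & (p1 <-> p6)): α-rule — add T p4, T (p1 <-> p6).
                    × closes — contains both p4 and ~p4.
              branch 2.1.1.2 (add T p2):
                F ~(p1 | (p4 & (p1 <-> p6))): β-rule — branch into T p1  //  T (p4 & (p1 <-> p6)).
                  branch 2.1.1.2.1 (add T p1):
                    × closes — contains both p1 and ~p1.
                  branch 2.1.1.2.2 (add T (p4 & (p1 <-> p6))):
                    T (p4 & (p1 <-> p6)): α-rule — add T p4, T (p1 <-> p6).
                    × closes — contains both p4 and ~p4.
          branch 2.1.2 (add F p4):
            ○ open, literals {p1=false, p4=false}.
      branch 2.2 (add F p2):
        F ((~p5 | (((p2 | p3) -> p2) -> ~(p1 | (p4 & (p1 <-> p6))))) & p4): β-rule — branch into F (~p5 | (((p2 | p3) -> p2) -> ~(p1 | (p4 & (p1 <-> p6)))))  //  F p4.
          branch 2.2.1 (add F (~p5 | (((p2 | p3) -> p2) -> ~(p1 | (p4 & (p1 <-> p6)))))):
            F (~p5 | (((p2 | p3) -> p2) -> ~(p1 | (p4 & (p1 <-> p6))))): α-rule — add F ~p5, F (((p2 | p3) -> p2) -> ~(p1 | (p4 & (p1 <-> p6)))).
            F (((p2 | p3) -> p2) -> ~(p1 | (p4 & (p1 <-> p6)))): α-rule — add T ((p2 | p3) -> p2), F ~(p1 | (p4 & (p1 <-> p6))).
            T ((p2 | p3) -> p2): β-rule — branch into F (p2 | p3)  //  T p2.
              branch 2.2.1.1 (add F (p2 | p3)):
                F (p2 | p3): α-rule — add F p2, F p3.
                F ~(p1 | (p4 & (p1 <-> p6))): β-rule — branch into T p1  //  T (p4 & (p1 <-> p6)).
                  branch 2.2.1.1.1 (add T p1):
                    × closes — contains both p1 and ~p1.
                  branch 2.2.1.1.2 (add T (p4 & (p1 <-> p6))):
                    T (p4 & (p1 <-> p6)): α-rule — add T p4, T (p1 <-> p6).
                    T (p1 <-> p6): β-rule — branch into T p1, T p6  //  F p1, F p6.
                      branch 2.2.1.1.2.1 (add T p1, T p6):
                        × closes — contains both p1 and ~p1.
                      branch 2.2.1.1.2.2 (add F p1, F p6):
                        ○ open, literals {p1=false, p2=false, p3=false, p4=true, p5=true, p6=false}.
              branch 2.2.1.2 (add T p2):
                × closes — contains both p2 and ~p2.
          branch 2.2.2 (add F p4):
            ○ open, literals {p1=false, p2=false, p4=false}.
9 branches closed, 6 open.
Each open branch fixes some atoms; the unmentioned ones are free. Counting distinct full assignments: branch {p1=true, p2=true, p4=true} (p3, p5, p6) contributes 8 new; branch {p1=true, p4=true, p5=false} (p2, p3, p6) contributes 4 new; branch {p1=true, p2=false, p3=true, p4=true} (p5, p6) contributes 2 new; branch {p1=false, p4=false} (p2, p3, p5, p6) contributes 16 new; branch {p1=false, p2=false, p3=false, p4=true, p5=true, p6=false} (none free) contributes 1 new; branch {p1=false, p2=false, p4=false} (p3, p5, p6) contributes 0 new. Total: 31.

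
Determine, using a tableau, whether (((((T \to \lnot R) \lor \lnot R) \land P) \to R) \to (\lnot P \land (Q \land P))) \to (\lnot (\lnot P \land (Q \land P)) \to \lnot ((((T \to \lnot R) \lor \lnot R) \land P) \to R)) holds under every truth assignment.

Assume the negation and expand:
Initial set: {\lnot ((((((T \to \lnot R) \lor \lnot R) \land P) \to R) \to (\lnot P \land (Q \land P))) \to (\lnot (\lnot P \land (Q \land P)) \to \lnot ((((T \to \lnot R) \lor \lnot R) \land P) \to R)))}.
\lnot ((((((T \to \lnot R) \lor \lnot R) \land P) \to R) \to (\lnot P \land (Q \land P))) \to (\lnot (\lnot P \land (Q \land P)) \to \lnot ((((T \to \lnot R) \lor \lnot R) \land P) \to R))): α-rule — add (((((T \to \lnot R) \lor \lnot R) \land P) \to R) \to (\lnot P \land (Q \land P))), \lnot (\lnot (\lnot P \land (Q \land P)) \to \lnot ((((T \to \lnot R) \lor \lnot R) \land P) \to R)).
\lnot (\lnot (\lnot P \land (Q \land P)) \to \lnot ((((T \to \lnot R) \lor \lnot R) \land P) \to R)): α-rule — add \lnot (\lnot P \land (Q \land P)), \lnot \lnot ((((T \to \lnot R) \lor \lnot R) \land P) \to R).
(((((T \to \lnot R) \lor \lnot R) \land P) \to R) \to (\lnot P \land (Q \land P))): β-rule — branch into \lnot ((((T \to \lnot R) \lor \lnot R) \land P) \to R)  //  (\lnot P \land (Q \land P)).
  branch 1 (add \lnot ((((T \to \lnot R) \lor \lnot R) \land P) \to R)):
    \lnot ((((T \to \lnot R) \lor \lnot R) \land P) \to R): α-rule — add (((T \to \lnot R) \lor \lnot R) \land P), \lnot R.
    (((T \to \lnot R) \lor \lnot R) \land P): α-rule — add ((T \to \lnot R) \lor \lnot R), P.
    \lnot (\lnot P \land (Q \land P)): β-rule — branch into \lnot \lnot P  //  \lnot (Q \land P).
      branch 1.1 (add \lnot \lnot P):
        \lnot \lnot ((((T \to \lnot R) \lor \lnot R) \land P) \to R): β-rule — branch into \lnot (((T \to \lnot R) \lor \lnot R) \land P)  //  R.
          branch 1.1.1 (add \lnot (((T \to \lnot R) \lor \lnot R) \land P)):
            ((T \to \lnot R) \lor \lnot R): β-rule — branch into (T \to \lnot R)  //  \lnot R.
              branch 1.1.1.1 (add (T \to \lnot R)):
                \lnot (((T \to \lnot R) \lor \lnot R) \land P): β-rule — branch into \lnot ((T \to \lnot R) \lor \lnot R)  //  \lnot P.
                  branch 1.1.1.1.1 (add \lnot ((T \to \lnot R) \lor \lnot R)):
                    \lnot ((T \to \lnot R) \lor \lnot R): α-rule — add \lnot (T \to \lnot R), \lnot \lnot R.
                    × closes — contains both R and \lnot R.
                  branch 1.1.1.1.2 (add \lnot P):
                    × closes — contains both P and \lnot P.
              branch 1.1.1.2 (add \lnot R):
                \lnot (((T \to \lnot R) \lor \lnot R) \land P): β-rule — branch into \lnot ((T \to \lnot R) \lor \lnot R)  //  \lnot P.
                  branch 1.1.1.2.1 (add \lnot ((T \to \lnot R) \lor \lnot R)):
                    \lnot ((T \to \lnot R) \lor \lnot R): α-rule — add \lnot (T \to \lnot R), \lnot \lnot R.
                    × closes — contains both R and \lnot R.
                  branch 1.1.1.2.2 (add \lnot P):
                    × closes — contains both P and \lnot P.
          branch 1.1.2 (add R):
            × closes — contains both R and \lnot R.
      branch 1.2 (add \lnot (Q \land P)):
        \lnot \lnot ((((T \to \lnot R) \lor \lnot R) \land P) \to R): β-rule — branch into \lnot (((T \to \lnot R) \lor \lnot R) \land P)  //  R.
          branch 1.2.1 (add \lnot (((T \to \lnot R) \lor \lnot R) \land P)):
            ((T \to \lnot R) \lor \lnot R): β-rule — branch into (T \to \lnot R)  //  \lnot R.
              branch 1.2.1.1 (add (T \to \lnot R)):
                \lnot (Q \land P): β-rule — branch into \lnot Q  //  \lnot P.
                  branch 1.2.1.1.1 (add \lnot Q):
                    \lnot (((T \to \lnot R) \lor \lnot R) \land P): β-rule — branch into \lnot ((T \to \lnot R) \lor \lnot R)  //  \lnot P.
                      branch 1.2.1.1.1.1 (add \lnot ((T \to \lnot R) \lor \lnot R)):
                        \lnot ((T \to \lnot R) \lor \lnot R): α-rule — add \lnot (T \to \lnot R), \lnot \lnot R.
                        × closes — contains both R and \lnot R.
                      branch 1.2.1.1.1.2 (add \lnot P):
                        × closes — contains both P and \lnot P.
                  branch 1.2.1.1.2 (add \lnot P):
                    × closes — contains both P and \lnot P.
              branch 1.2.1.2 (add \lnot R):
                \lnot (Q \land P): β-rule — branch into \lnot Q  //  \lnot P.
                  branch 1.2.1.2.1 (add \lnot Q):
                    \lnot (((T \to \lnot R) \lor \lnot R) \land P): β-rule — branch into \lnot ((T \to \lnot R) \lor \lnot R)  //  \lnot P.
                      branch 1.2.1.2.1.1 (add \lnot ((T \to \lnot R) \lor \lnot R)):
                        \lnot ((T \to \lnot R) \lor \lnot R): α-rule — add \lnot (T \to \lnot R), \lnot \lnot R.
                        × closes — contains both R and \lnot R.
                      branch 1.2.1.2.1.2 (add \lnot P):
                        × closes — contains both P and \lnot P.
                  branch 1.2.1.2.2 (add \lnot P):
                    × closes — contains both P and \lnot P.
          branch 1.2.2 (add R):
            × closes — contains both R and \lnot R.
  branch 2 (add (\lnot P \land (Q \land P))):
    (\lnot P \land (Q \land P)): α-rule — add \lnot P, (Q \land P).
    (Q \land P): α-rule — add Q, P.
    × closes — contains both P and \lnot P.
All 13 branches close.
Every branch closed, so the negation is unsatisfiable and the formula is valid.

Valid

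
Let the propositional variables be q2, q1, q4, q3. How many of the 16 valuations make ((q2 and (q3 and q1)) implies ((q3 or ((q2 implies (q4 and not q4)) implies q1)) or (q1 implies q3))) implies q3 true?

8

Initial set: {T (((q2 and (q3 and q1)) implies ((q3 or ((q2 implies (q4 and not q4)) implies q1)) or (q1 implies q3))) implies q3)}.
T (((q2 and (q3 and q1)) implies ((q3 or ((q2 implies (q4 and not q4)) implies q1)) or (q1 implies q3))) implies q3): β-rule — branch into F ((q2 and (q3 and q1)) implies ((q3 or ((q2 implies (q4 and not q4)) implies q1)) or (q1 implies q3)))  //  T q3.
  branch 1 (add F ((q2 and (q3 and q1)) implies ((q3 or ((q2 implies (q4 and not q4)) implies q1)) or (q1 implies q3)))):
    F ((q2 and (q3 and q1)) implies ((q3 or ((q2 implies (q4 and not q4)) implies q1)) or (q1 implies q3))): α-rule — add T (q2 and (q3 and q1)), F ((q3 or ((q2 implies (q4 and not q4)) implies q1)) or (q1 implies q3)).
    T (q2 and (q3 and q1)): α-rule — add T q2, T (q3 and q1).
    F ((q3 or ((q2 implies (q4 and not q4)) implies q1)) or (q1 implies q3)): α-rule — add F (q3 or ((q2 implies (q4 and not q4)) implies q1)), F (q1 implies q3).
    T (q3 and q1): α-rule — add T q3, T q1.
    F (q3 or ((q2 implies (q4 and not q4)) implies q1)): α-rule — add F q3, F ((q2 implies (q4 and not q4)) implies q1).
    × closes — contains both q3 and not q3.
  branch 2 (add T q3):
    ○ open, literals {q3=T}.
1 branch closed, 1 open.
Each open branch fixes some atoms; the unmentioned ones are free. Counting distinct full assignments: branch {q3=T} (q2, q1, q4) contributes 8 new. Total: 8.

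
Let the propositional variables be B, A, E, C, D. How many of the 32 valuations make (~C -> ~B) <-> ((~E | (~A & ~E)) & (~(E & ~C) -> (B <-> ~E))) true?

8

Initial set: {T ((~C -> ~B) <-> ((~E | (~A & ~E)) & (~(E & ~C) -> (B <-> ~E))))}.
T ((~C -> ~B) <-> ((~E | (~A & ~E)) & (~(E & ~C) -> (B <-> ~E)))): β-rule — branch into T (~C -> ~B), T ((~E | (~A & ~E)) & (~(E & ~C) -> (B <-> ~E)))  //  F (~C -> ~B), F ((~E | (~A & ~E)) & (~(E & ~C) -> (B <-> ~E))).
  branch 1 (add T (~C -> ~B), T ((~E | (~A & ~E)) & (~(E & ~C) -> (B <-> ~E)))):
    T ((~E | (~A & ~E)) & (~(E & ~C) -> (B <-> ~E))): α-rule — add T (~E | (~A & ~E)), T (~(E & ~C) -> (B <-> ~E)).
    T (~C -> ~B): β-rule — branch into F ~C  //  T ~B.
      branch 1.1 (add F ~C):
        T (~E | (~A & ~E)): β-rule — branch into T ~E  //  T (~A & ~E).
          branch 1.1.1 (add T ~E):
            T (~(E & ~C) -> (B <-> ~E)): β-rule — branch into F ~(E & ~C)  //  T (B <-> ~E).
              branch 1.1.1.1 (add F ~(E & ~C)):
                F ~(E & ~C): α-rule — add T E, T ~C.
                × closes — contains both E and ~E.
              branch 1.1.1.2 (add T (B <-> ~E)):
                T (B <-> ~E): β-rule — branch into T B, T ~E  //  F B, F ~E.
                  branch 1.1.1.2.1 (add T B, T ~E):
                    ○ open, literals {B=true, C=true, E=false}.
                  branch 1.1.1.2.2 (add F B, F ~E):
                    × closes — contains both E and ~E.
          branch 1.1.2 (add T (~A & ~E)):
            T (~A & ~E): α-rule — add T ~A, T ~E.
            T (~(E & ~C) -> (B <-> ~E)): β-rule — branch into F ~(E & ~C)  //  T (B <-> ~E).
              branch 1.1.2.1 (add F ~(E & ~C)):
                F ~(E & ~C): α-rule — add T E, T ~C.
                × closes — contains both E and ~E.
              branch 1.1.2.2 (add T (B <-> ~E)):
                T (B <-> ~E): β-rule — branch into T B, T ~E  //  F B, F ~E.
                  branch 1.1.2.2.1 (add T B, T ~E):
                    ○ open, literals {A=false, B=true, C=true, E=false}.
                  branch 1.1.2.2.2 (add F B, F ~E):
                    × closes — contains both E and ~E.
      branch 1.2 (add T ~B):
        T (~E | (~A & ~E)): β-rule — branch into T ~E  //  T (~A & ~E).
          branch 1.2.1 (add T ~E):
            T (~(E & ~C) -> (B <-> ~E)): β-rule — branch into F ~(E & ~C)  //  T (B <-> ~E).
              branch 1.2.1.1 (add F ~(E & ~C)):
                F ~(E & ~C): α-rule — add T E, T ~C.
                × closes — contains both E and ~E.
              branch 1.2.1.2 (add T (B <-> ~E)):
                T (B <-> ~E): β-rule — branch into T B, T ~E  //  F B, F ~E.
                  branch 1.2.1.2.1 (add T B, T ~E):
                    × closes — contains both B and ~B.
                  branch 1.2.1.2.2 (add F B, F ~E):
                    × closes — contains both E and ~E.
          branch 1.2.2 (add T (~A & ~E)):
            T (~A & ~E): α-rule — add T ~A, T ~E.
            T (~(E & ~C) -> (B <-> ~E)): β-rule — branch into F ~(E & ~C)  //  T (B <-> ~E).
              branch 1.2.2.1 (add F ~(E & ~C)):
                F ~(E & ~C): α-rule — add T E, T ~C.
                × closes — contains both E and ~E.
              branch 1.2.2.2 (add T (B <-> ~E)):
                T (B <-> ~E): β-rule — branch into T B, T ~E  //  F B, F ~E.
                  branch 1.2.2.2.1 (add T B, T ~E):
                    × closes — contains both B and ~B.
                  branch 1.2.2.2.2 (add F B, F ~E):
                    × closes — contains both E and ~E.
  branch 2 (add F (~C -> ~B), F ((~E | (~A & ~E)) & (~(E & ~C) -> (B <-> ~E)))):
    F (~C -> ~B): α-rule — add T ~C, F ~B.
    F ((~E | (~A & ~E)) & (~(E & ~C) -> (B <-> ~E))): β-rule — branch into F (~E | (~A & ~E))  //  F (~(E & ~C) -> (B <-> ~E)).
      branch 2.1 (add F (~E | (~A & ~E))):
        F (~E | (~A & ~E)): α-rule — add F ~E, F (~A & ~E).
        F (~A & ~E): β-rule — branch into F ~A  //  F ~E.
          branch 2.1.1 (add F ~A):
            ○ open, literals {A=true, B=true, C=false, E=true}.
          branch 2.1.2 (add F ~E):
            ○ open, literals {B=true, C=false, E=true}.
      branch 2.2 (add F (~(E & ~C) -> (B <-> ~E))):
        F (~(E & ~C) -> (B <-> ~E)): α-rule — add T ~(E & ~C), F (B <-> ~E).
        T ~(E & ~C): β-rule — branch into F E  //  F ~C.
          branch 2.2.1 (add F E):
            F (B <-> ~E): β-rule — branch into T B, F ~E  //  F B, T ~E.
              branch 2.2.1.1 (add T B, F ~E):
                × closes — contains both E and ~E.
              branch 2.2.1.2 (add F B, T ~E):
                × closes — contains both B and ~B.
          branch 2.2.2 (add F ~C):
            × closes — contains both C and ~C.
13 branches closed, 4 open.
Each open branch fixes some atoms; the unmentioned ones are free. Counting distinct full assignments: branch {B=true, C=true, E=false} (A, D) contributes 4 new; branch {A=false, B=true, C=true, E=false} (D) contributes 0 new; branch {A=true, B=true, C=false, E=true} (D) contributes 2 new; branch {B=true, C=false, E=true} (A, D) contributes 2 new. Total: 8.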